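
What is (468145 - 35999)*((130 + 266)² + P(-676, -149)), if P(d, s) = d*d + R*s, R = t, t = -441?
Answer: 293643639146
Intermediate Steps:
R = -441
P(d, s) = d² - 441*s (P(d, s) = d*d - 441*s = d² - 441*s)
(468145 - 35999)*((130 + 266)² + P(-676, -149)) = (468145 - 35999)*((130 + 266)² + ((-676)² - 441*(-149))) = 432146*(396² + (456976 + 65709)) = 432146*(156816 + 522685) = 432146*679501 = 293643639146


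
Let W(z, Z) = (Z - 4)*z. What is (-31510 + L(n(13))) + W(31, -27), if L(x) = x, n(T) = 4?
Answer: -32467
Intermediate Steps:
W(z, Z) = z*(-4 + Z) (W(z, Z) = (-4 + Z)*z = z*(-4 + Z))
(-31510 + L(n(13))) + W(31, -27) = (-31510 + 4) + 31*(-4 - 27) = -31506 + 31*(-31) = -31506 - 961 = -32467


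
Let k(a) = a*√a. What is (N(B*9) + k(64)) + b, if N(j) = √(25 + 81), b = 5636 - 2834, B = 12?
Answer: 3314 + √106 ≈ 3324.3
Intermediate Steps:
k(a) = a^(3/2)
b = 2802
N(j) = √106
(N(B*9) + k(64)) + b = (√106 + 64^(3/2)) + 2802 = (√106 + 512) + 2802 = (512 + √106) + 2802 = 3314 + √106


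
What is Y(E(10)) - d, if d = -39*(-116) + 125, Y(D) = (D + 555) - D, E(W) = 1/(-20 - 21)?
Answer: -4094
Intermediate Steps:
E(W) = -1/41 (E(W) = 1/(-41) = -1/41)
Y(D) = 555 (Y(D) = (555 + D) - D = 555)
d = 4649 (d = 4524 + 125 = 4649)
Y(E(10)) - d = 555 - 1*4649 = 555 - 4649 = -4094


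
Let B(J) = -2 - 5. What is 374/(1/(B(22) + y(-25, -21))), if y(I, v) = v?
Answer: -10472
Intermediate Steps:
B(J) = -7
374/(1/(B(22) + y(-25, -21))) = 374/(1/(-7 - 21)) = 374/(1/(-28)) = 374/(-1/28) = 374*(-28) = -10472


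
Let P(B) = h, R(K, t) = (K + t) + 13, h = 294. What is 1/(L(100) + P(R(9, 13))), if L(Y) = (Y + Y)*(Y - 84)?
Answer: 1/3494 ≈ 0.00028620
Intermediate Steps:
R(K, t) = 13 + K + t
L(Y) = 2*Y*(-84 + Y) (L(Y) = (2*Y)*(-84 + Y) = 2*Y*(-84 + Y))
P(B) = 294
1/(L(100) + P(R(9, 13))) = 1/(2*100*(-84 + 100) + 294) = 1/(2*100*16 + 294) = 1/(3200 + 294) = 1/3494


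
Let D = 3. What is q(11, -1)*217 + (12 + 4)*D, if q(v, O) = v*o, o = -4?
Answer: -9500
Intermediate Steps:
q(v, O) = -4*v (q(v, O) = v*(-4) = -4*v)
q(11, -1)*217 + (12 + 4)*D = -4*11*217 + (12 + 4)*3 = -44*217 + 16*3 = -9548 + 48 = -9500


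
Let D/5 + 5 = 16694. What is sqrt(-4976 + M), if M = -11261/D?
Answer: I*sqrt(34649166166545)/83445 ≈ 70.542*I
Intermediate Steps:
D = 83445 (D = -25 + 5*16694 = -25 + 83470 = 83445)
M = -11261/83445 ≈ -0.13495
sqrt(-4976 + M) = sqrt(-4976 - 11261/83445) = sqrt(-415233581/83445) = I*sqrt(34649166166545)/83445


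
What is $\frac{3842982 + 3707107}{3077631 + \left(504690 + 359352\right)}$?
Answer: $\frac{7550089}{3941673} \approx 1.9155$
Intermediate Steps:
$\frac{3842982 + 3707107}{3077631 + \left(504690 + 359352\right)} = \frac{7550089}{3077631 + 864042} = \frac{7550089}{3941673}$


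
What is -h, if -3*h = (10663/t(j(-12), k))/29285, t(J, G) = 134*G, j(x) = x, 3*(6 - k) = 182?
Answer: -10663/643567160 ≈ -1.6569e-5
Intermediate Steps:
k = -164/3 (k = 6 - ⅓*182 = 6 - 182/3 = -164/3 ≈ -54.667)
h = 10663/643567160 (h = -10663/((134*(-164/3)))/(3*29285) = -10663/(-21976/3)/(3*29285) = -10663*(-3/21976)/(3*29285) = -(-10663)/(21976*29285) = -⅓*(-31989/643567160) = 10663/643567160 ≈ 1.6569e-5)
-h = -1*10663/643567160 = -10663/643567160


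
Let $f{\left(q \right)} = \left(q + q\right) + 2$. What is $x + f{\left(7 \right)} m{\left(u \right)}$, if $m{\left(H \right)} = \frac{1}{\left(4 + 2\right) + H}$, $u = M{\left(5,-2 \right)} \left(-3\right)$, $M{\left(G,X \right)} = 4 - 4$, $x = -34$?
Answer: $- \frac{94}{3} \approx -31.333$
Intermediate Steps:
$f{\left(q \right)} = 2 + 2 q$ ($f{\left(q \right)} = 2 q + 2 = 2 + 2 q$)
$M{\left(G,X \right)} = 0$
$u = 0$ ($u = 0 \left(-3\right) = 0$)
$m{\left(H \right)} = \frac{1}{6 + H}$
$x + f{\left(7 \right)} m{\left(u \right)} = -34 + \frac{2 + 2 \cdot 7}{6 + 0} = -34 + \frac{2 + 14}{6} = -34 + 16 \cdot \frac{1}{6} = -34 + \frac{8}{3} = - \frac{94}{3}$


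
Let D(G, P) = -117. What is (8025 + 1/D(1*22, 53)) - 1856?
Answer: 721772/117 ≈ 6169.0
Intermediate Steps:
(8025 + 1/D(1*22, 53)) - 1856 = (8025 + 1/(-117)) - 1856 = (8025 - 1/117) - 1856 = 938924/117 - 1856 = 721772/117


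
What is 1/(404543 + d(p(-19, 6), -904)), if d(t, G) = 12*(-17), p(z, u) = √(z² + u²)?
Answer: 1/404339 ≈ 2.4732e-6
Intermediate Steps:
p(z, u) = √(u² + z²)
d(t, G) = -204
1/(404543 + d(p(-19, 6), -904)) = 1/(404543 - 204) = 1/404339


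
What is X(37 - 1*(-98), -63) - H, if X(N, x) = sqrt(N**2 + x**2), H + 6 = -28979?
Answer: 28985 + 9*sqrt(274) ≈ 29134.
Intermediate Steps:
H = -28985 (H = -6 - 28979 = -28985)
X(37 - 1*(-98), -63) - H = sqrt((37 - 1*(-98))**2 + (-63)**2) - 1*(-28985) = sqrt((37 + 98)**2 + 3969) + 28985 = sqrt(135**2 + 3969) + 28985 = sqrt(18225 + 3969) + 28985 = sqrt(22194) + 28985 = 9*sqrt(274) + 28985 = 28985 + 9*sqrt(274)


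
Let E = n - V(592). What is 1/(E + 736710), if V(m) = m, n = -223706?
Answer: 1/512412 ≈ 1.9516e-6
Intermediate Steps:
E = -224298 (E = -223706 - 1*592 = -223706 - 592 = -224298)
1/(E + 736710) = 1/(-224298 + 736710) = 1/512412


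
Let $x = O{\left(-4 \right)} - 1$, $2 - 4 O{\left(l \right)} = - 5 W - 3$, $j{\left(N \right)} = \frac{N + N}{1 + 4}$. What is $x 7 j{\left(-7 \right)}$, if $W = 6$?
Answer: $- \frac{1519}{10} \approx -151.9$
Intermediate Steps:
$j{\left(N \right)} = \frac{2 N}{5}$
$O{\left(l \right)} = \frac{35}{4}$ ($O{\left(l \right)} = \frac{1}{2} - \frac{\left(-5\right) 6 - 3}{4} = \frac{1}{2} - \frac{-30 - 3}{4} = \frac{1}{2} - - \frac{33}{4} = \frac{1}{2} + \frac{33}{4} = \frac{35}{4}$)
$x = \frac{31}{4}$ ($x = \frac{35}{4} - 1 = \frac{31}{4} \approx 7.75$)
$x 7 j{\left(-7 \right)} = \frac{31}{4} \cdot 7 \cdot \frac{2}{5} \left(-7\right) = \frac{217}{4} \left(- \frac{14}{5}\right) = - \frac{1519}{10}$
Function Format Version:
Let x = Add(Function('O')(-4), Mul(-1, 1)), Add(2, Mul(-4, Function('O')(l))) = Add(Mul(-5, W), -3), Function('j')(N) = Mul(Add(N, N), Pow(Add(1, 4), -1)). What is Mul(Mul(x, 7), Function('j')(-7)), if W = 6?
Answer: Rational(-1519, 10) ≈ -151.90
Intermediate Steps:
Function('j')(N) = Mul(Rational(2, 5), N) (Function('j')(N) = Mul(Mul(2, N), Pow(5, -1)) = Mul(Mul(2, N), Rational(1, 5)) = Mul(Rational(2, 5), N))
Function('O')(l) = Rational(35, 4) (Function('O')(l) = Add(Rational(1, 2), Mul(Rational(-1, 4), Add(Mul(-5, 6), -3))) = Add(Rational(1, 2), Mul(Rational(-1, 4), Add(-30, -3))) = Add(Rational(1, 2), Mul(Rational(-1, 4), -33)) = Add(Rational(1, 2), Rational(33, 4)) = Rational(35, 4))
x = Rational(31, 4) (x = Add(Rational(35, 4), Mul(-1, 1)) = Add(Rational(35, 4), -1) = Rational(31, 4) ≈ 7.7500)
Mul(Mul(x, 7), Function('j')(-7)) = Mul(Mul(Rational(31, 4), 7), Mul(Rational(2, 5), -7)) = Mul(Rational(217, 4), Rational(-14, 5)) = Rational(-1519, 10)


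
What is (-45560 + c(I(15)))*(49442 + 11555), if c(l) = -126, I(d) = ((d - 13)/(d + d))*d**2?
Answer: -2786708942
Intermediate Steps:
I(d) = d*(-13 + d)/2 (I(d) = ((-13 + d)/((2*d)))*d**2 = ((-13 + d)*(1/(2*d)))*d**2 = ((-13 + d)/(2*d))*d**2 = d*(-13 + d)/2)
(-45560 + c(I(15)))*(49442 + 11555) = (-45560 - 126)*(49442 + 11555) = -45686*60997 = -2786708942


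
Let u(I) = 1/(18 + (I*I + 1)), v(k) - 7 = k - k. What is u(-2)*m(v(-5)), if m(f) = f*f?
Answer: 49/23 ≈ 2.1304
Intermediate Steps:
v(k) = 7 (v(k) = 7 + (k - k) = 7 + 0 = 7)
m(f) = f**2
u(I) = 1/(19 + I**2) (u(I) = 1/(18 + (I**2 + 1)) = 1/(18 + (1 + I**2)) = 1/(19 + I**2))
u(-2)*m(v(-5)) = 7**2/(19 + (-2)**2) = 49/(19 + 4) = 49/23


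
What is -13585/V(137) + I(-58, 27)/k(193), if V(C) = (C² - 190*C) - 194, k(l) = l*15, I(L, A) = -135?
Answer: 510962/287763 ≈ 1.7756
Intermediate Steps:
k(l) = 15*l
V(C) = -194 + C² - 190*C
-13585/V(137) + I(-58, 27)/k(193) = -13585/(-194 + 137² - 190*137) - 135/(15*193) = -13585/(-194 + 18769 - 26030) - 135/2895 = -13585/(-7455) - 135*1/2895 = -13585*(-1/7455) - 9/193 = 2717/1491 - 9/193 = 510962/287763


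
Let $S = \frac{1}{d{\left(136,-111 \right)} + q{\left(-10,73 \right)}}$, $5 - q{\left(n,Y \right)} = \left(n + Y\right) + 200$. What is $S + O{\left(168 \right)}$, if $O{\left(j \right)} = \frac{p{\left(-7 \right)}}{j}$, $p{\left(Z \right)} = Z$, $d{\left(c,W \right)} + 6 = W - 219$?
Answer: $- \frac{103}{2376} \approx -0.04335$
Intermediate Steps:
$q{\left(n,Y \right)} = -195 - Y - n$ ($q{\left(n,Y \right)} = 5 - \left(\left(n + Y\right) + 200\right) = 5 - \left(\left(Y + n\right) + 200\right) = 5 - \left(200 + Y + n\right) = -195 - Y - n$)
$d{\left(c,W \right)} = -225 + W$ ($d{\left(c,W \right)} = -6 + \left(W - 219\right) = -6 + \left(-219 + W\right) = -225 + W$)
$S = - \frac{1}{594}$ ($S = \frac{1}{\left(-225 - 111\right) - 258} = \frac{1}{-336 - 258} = \frac{1}{-594} = - \frac{1}{594} \approx -0.0016835$)
$O{\left(j \right)} = - \frac{7}{j}$
$S + O{\left(168 \right)} = - \frac{1}{594} - \frac{7}{168} = - \frac{1}{594} - \frac{1}{24} = - \frac{103}{2376}$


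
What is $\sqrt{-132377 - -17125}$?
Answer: $2 i \sqrt{28813} \approx 339.49 i$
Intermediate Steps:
$\sqrt{-132377 - -17125} = \sqrt{-132377 + \left(-193349 + 210474\right)} = \sqrt{-132377 + 17125} = \sqrt{-115252} = 2 i \sqrt{28813}$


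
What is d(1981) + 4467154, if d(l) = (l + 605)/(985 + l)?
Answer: 6624790675/1483 ≈ 4.4672e+6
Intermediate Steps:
d(l) = (605 + l)/(985 + l)
d(1981) + 4467154 = (605 + 1981)/(985 + 1981) + 4467154 = 2586/2966 + 4467154 = (1/2966)*2586 + 4467154 = 1293/1483 + 4467154 = 6624790675/1483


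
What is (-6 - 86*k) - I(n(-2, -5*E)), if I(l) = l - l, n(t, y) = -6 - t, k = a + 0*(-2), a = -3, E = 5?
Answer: 252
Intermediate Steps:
k = -3 (k = -3 + 0*(-2) = -3 + 0 = -3)
I(l) = 0
(-6 - 86*k) - I(n(-2, -5*E)) = (-6 - 86*(-3)) - 1*0 = (-6 + 258) + 0 = 252 + 0 = 252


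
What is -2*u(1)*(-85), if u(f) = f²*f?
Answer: 170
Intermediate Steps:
u(f) = f³
-2*u(1)*(-85) = -2*1³*(-85) = -2*1*(-85) = -2*(-85) = 170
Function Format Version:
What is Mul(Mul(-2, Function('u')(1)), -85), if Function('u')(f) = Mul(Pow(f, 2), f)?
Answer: 170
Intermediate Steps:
Function('u')(f) = Pow(f, 3)
Mul(Mul(-2, Function('u')(1)), -85) = Mul(Mul(-2, Pow(1, 3)), -85) = Mul(Mul(-2, 1), -85) = Mul(-2, -85) = 170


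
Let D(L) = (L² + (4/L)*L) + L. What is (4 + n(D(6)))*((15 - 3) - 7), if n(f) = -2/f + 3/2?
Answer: 1255/46 ≈ 27.283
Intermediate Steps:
D(L) = 4 + L + L² (D(L) = (L² + 4) + L = (4 + L²) + L = 4 + L + L²)
n(f) = 3/2 - 2/f (n(f) = -2/f + 3*(½) = -2/f + 3/2 = 3/2 - 2/f)
(4 + n(D(6)))*((15 - 3) - 7) = (4 + (3/2 - 2/(4 + 6 + 6²)))*((15 - 3) - 7) = (4 + (3/2 - 2/(4 + 6 + 36)))*(12 - 7) = (4 + (3/2 - 2/46))*5 = (4 + (3/2 - 2*1/46))*5 = (4 + (3/2 - 1/23))*5 = (4 + 67/46)*5 = (251/46)*5 = 1255/46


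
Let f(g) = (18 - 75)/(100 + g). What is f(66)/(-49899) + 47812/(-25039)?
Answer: -132012185595/69134632042 ≈ -1.9095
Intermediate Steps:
f(g) = -57/(100 + g)
f(66)/(-49899) + 47812/(-25039) = -57/(100 + 66)/(-49899) + 47812/(-25039) = -57/166*(-1/49899) + 47812*(-1/25039) = -57*1/166*(-1/49899) - 47812/25039 = -57/166*(-1/49899) - 47812/25039 = 19/2761078 - 47812/25039 = -132012185595/69134632042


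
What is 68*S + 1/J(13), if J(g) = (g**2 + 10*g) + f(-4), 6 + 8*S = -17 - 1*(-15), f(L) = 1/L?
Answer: -81256/1195 ≈ -67.997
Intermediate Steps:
S = -1 (S = -3/4 + (-17 - 1*(-15))/8 = -3/4 + (-17 + 15)/8 = -3/4 + (1/8)*(-2) = -3/4 - 1/4 = -1)
J(g) = -1/4 + g**2 + 10*g (J(g) = (g**2 + 10*g) + 1/(-4) = (g**2 + 10*g) - 1/4 = -1/4 + g**2 + 10*g)
68*S + 1/J(13) = 68*(-1) + 1/(-1/4 + 13**2 + 10*13) = -68 + 1/(-1/4 + 169 + 130) = -68 + 1/(1195/4) = -68 + 4/1195 = -81256/1195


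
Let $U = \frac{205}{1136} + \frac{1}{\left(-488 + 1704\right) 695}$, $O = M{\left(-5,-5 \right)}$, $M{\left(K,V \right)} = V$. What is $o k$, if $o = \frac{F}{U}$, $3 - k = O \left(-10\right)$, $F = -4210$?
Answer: $\frac{11872896502400}{10828171} \approx 1.0965 \cdot 10^{6}$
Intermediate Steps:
$O = -5$
$U = \frac{10828171}{60003520}$ ($U = 205 \cdot \frac{1}{1136} + \frac{1}{1216} \cdot \frac{1}{695} = \frac{205}{1136} + \frac{1}{1216} \cdot \frac{1}{695} = \frac{205}{1136} + \frac{1}{845120} = \frac{10828171}{60003520} \approx 0.18046$)
$k = -47$ ($k = 3 - \left(-5\right) \left(-10\right) = 3 - 50 = -47$)
$o = - \frac{252614819200}{10828171}$ ($o = - \frac{4210}{\frac{10828171}{60003520}} = \left(-4210\right) \frac{60003520}{10828171} = - \frac{252614819200}{10828171} \approx -23329.0$)
$o k = \left(- \frac{252614819200}{10828171}\right) \left(-47\right) = \frac{11872896502400}{10828171}$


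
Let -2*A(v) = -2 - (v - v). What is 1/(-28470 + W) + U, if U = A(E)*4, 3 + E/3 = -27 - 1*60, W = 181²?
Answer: 17165/4291 ≈ 4.0002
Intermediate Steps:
W = 32761
E = -270 (E = -9 + 3*(-27 - 1*60) = -9 + 3*(-27 - 60) = -9 + 3*(-87) = -9 - 261 = -270)
A(v) = 1 (A(v) = -(-2 - (v - v))/2 = -(-2 - 1*0)/2 = -(-2 + 0)/2 = -½*(-2) = 1)
U = 4 (U = 1*4 = 4)
1/(-28470 + W) + U = 1/(-28470 + 32761) + 4 = 1/4291 + 4 = 17165/4291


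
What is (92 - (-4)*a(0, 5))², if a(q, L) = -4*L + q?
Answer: 144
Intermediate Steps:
a(q, L) = q - 4*L
(92 - (-4)*a(0, 5))² = (92 - (-4)*(0 - 4*5))² = (92 - (-4)*(0 - 20))² = (92 - (-4)*(-20))² = (92 - 1*80)² = (92 - 80)² = 12² = 144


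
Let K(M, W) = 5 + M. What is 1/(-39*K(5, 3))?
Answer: -1/390 ≈ -0.0025641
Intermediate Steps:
1/(-39*K(5, 3)) = 1/(-39*(5 + 5)) = 1/(-39*10) = 1/(-390) = -1/390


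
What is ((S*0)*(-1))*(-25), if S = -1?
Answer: 0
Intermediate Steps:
((S*0)*(-1))*(-25) = (-1*0*(-1))*(-25) = (0*(-1))*(-25) = 0*(-25) = 0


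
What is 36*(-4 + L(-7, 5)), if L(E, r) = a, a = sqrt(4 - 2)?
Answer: -144 + 36*sqrt(2) ≈ -93.088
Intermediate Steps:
a = sqrt(2) ≈ 1.4142
L(E, r) = sqrt(2)
36*(-4 + L(-7, 5)) = 36*(-4 + sqrt(2)) = -144 + 36*sqrt(2)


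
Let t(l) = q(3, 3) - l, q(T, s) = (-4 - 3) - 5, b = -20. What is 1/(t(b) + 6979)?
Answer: 1/6987 ≈ 0.00014312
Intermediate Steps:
q(T, s) = -12 (q(T, s) = -7 - 5 = -12)
t(l) = -12 - l
1/(t(b) + 6979) = 1/((-12 - 1*(-20)) + 6979) = 1/((-12 + 20) + 6979) = 1/(8 + 6979) = 1/6987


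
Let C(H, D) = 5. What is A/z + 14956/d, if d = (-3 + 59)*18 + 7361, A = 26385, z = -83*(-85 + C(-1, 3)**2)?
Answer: 19686463/2778508 ≈ 7.0853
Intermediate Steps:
z = 4980 (z = -83*(-85 + 5**2) = -83*(-85 + 25) = -83*(-60) = 4980)
d = 8369 (d = 56*18 + 7361 = 1008 + 7361 = 8369)
A/z + 14956/d = 26385/4980 + 14956/8369 = 26385*(1/4980) + 14956*(1/8369) = 1759/332 + 14956/8369 = 19686463/2778508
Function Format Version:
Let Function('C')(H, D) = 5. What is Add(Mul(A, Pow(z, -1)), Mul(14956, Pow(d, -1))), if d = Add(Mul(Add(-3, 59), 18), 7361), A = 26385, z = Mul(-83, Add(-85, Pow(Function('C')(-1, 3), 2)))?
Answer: Rational(19686463, 2778508) ≈ 7.0853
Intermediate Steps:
z = 4980 (z = Mul(-83, Add(-85, Pow(5, 2))) = Mul(-83, Add(-85, 25)) = Mul(-83, -60) = 4980)
d = 8369 (d = Add(Mul(56, 18), 7361) = Add(1008, 7361) = 8369)
Add(Mul(A, Pow(z, -1)), Mul(14956, Pow(d, -1))) = Add(Mul(26385, Pow(4980, -1)), Mul(14956, Pow(8369, -1))) = Add(Mul(26385, Rational(1, 4980)), Mul(14956, Rational(1, 8369))) = Add(Rational(1759, 332), Rational(14956, 8369)) = Rational(19686463, 2778508)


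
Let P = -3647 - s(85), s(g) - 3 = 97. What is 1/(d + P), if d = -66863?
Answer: -1/70610 ≈ -1.4162e-5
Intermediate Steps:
s(g) = 100 (s(g) = 3 + 97 = 100)
P = -3747 (P = -3647 - 1*100 = -3647 - 100 = -3747)
1/(d + P) = 1/(-66863 - 3747) = 1/(-70610) = -1/70610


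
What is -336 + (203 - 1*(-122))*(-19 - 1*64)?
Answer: -27311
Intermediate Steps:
-336 + (203 - 1*(-122))*(-19 - 1*64) = -336 + (203 + 122)*(-19 - 64) = -336 + 325*(-83) = -336 - 26975 = -27311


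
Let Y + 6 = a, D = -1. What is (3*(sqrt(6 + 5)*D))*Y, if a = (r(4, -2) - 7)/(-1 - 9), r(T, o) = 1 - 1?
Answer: 159*sqrt(11)/10 ≈ 52.734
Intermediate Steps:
r(T, o) = 0
a = 7/10 (a = (0 - 7)/(-1 - 9) = -7/(-10) = -7*(-1/10) = 7/10 ≈ 0.70000)
Y = -53/10 (Y = -6 + 7/10 = -53/10 ≈ -5.3000)
(3*(sqrt(6 + 5)*D))*Y = (3*(sqrt(6 + 5)*(-1)))*(-53/10) = (3*(sqrt(11)*(-1)))*(-53/10) = (3*(-sqrt(11)))*(-53/10) = -3*sqrt(11)*(-53/10) = 159*sqrt(11)/10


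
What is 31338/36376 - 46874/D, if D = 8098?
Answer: -362828375/73643212 ≈ -4.9268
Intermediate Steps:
31338/36376 - 46874/D = 31338/36376 - 46874/8098 = 31338*(1/36376) - 46874*1/8098 = 15669/18188 - 23437/4049 = -362828375/73643212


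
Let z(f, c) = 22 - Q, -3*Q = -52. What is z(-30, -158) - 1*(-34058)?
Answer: 102188/3 ≈ 34063.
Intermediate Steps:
Q = 52/3 (Q = -⅓*(-52) = 52/3 ≈ 17.333)
z(f, c) = 14/3 (z(f, c) = 22 - 1*52/3 = 22 - 52/3 = 14/3)
z(-30, -158) - 1*(-34058) = 14/3 - 1*(-34058) = 14/3 + 34058 = 102188/3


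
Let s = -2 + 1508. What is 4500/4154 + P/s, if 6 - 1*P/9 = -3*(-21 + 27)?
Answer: 639522/521327 ≈ 1.2267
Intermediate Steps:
s = 1506
P = 216 (P = 54 - (-27)*(-21 + 27) = 54 - (-27)*6 = 54 - 9*(-18) = 54 + 162 = 216)
4500/4154 + P/s = 4500/4154 + 216/1506 = 4500*(1/4154) + 216*(1/1506) = 2250/2077 + 36/251 = 639522/521327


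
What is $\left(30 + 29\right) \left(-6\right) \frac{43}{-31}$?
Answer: $\frac{15222}{31} \approx 491.03$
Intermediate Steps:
$\left(30 + 29\right) \left(-6\right) \frac{43}{-31} = 59 \left(-6\right) 43 \left(- \frac{1}{31}\right) = \left(-354\right) \left(- \frac{43}{31}\right) = \frac{15222}{31}$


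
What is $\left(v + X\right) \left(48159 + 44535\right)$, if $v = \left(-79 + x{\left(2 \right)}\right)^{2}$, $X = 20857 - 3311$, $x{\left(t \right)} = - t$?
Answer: $2234574258$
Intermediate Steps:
$X = 17546$ ($X = 20857 - 3311 = 17546$)
$v = 6561$ ($v = \left(-79 - 2\right)^{2} = \left(-81\right)^{2} = 6561$)
$\left(v + X\right) \left(48159 + 44535\right) = \left(6561 + 17546\right) \left(48159 + 44535\right) = 24107 \cdot 92694 = 2234574258$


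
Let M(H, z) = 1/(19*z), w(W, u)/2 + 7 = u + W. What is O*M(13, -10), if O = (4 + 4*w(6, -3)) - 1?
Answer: 29/190 ≈ 0.15263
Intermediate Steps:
w(W, u) = -14 + 2*W + 2*u (w(W, u) = -14 + 2*(u + W) = -14 + 2*(W + u) = -14 + (2*W + 2*u) = -14 + 2*W + 2*u)
M(H, z) = 1/(19*z)
O = -29 (O = (4 + 4*(-14 + 2*6 + 2*(-3))) - 1 = (4 + 4*(-14 + 12 - 6)) - 1 = (4 + 4*(-8)) - 1 = (4 - 32) - 1 = -28 - 1 = -29)
O*M(13, -10) = -29/(19*(-10)) = -29*(-1)/(19*10) = -29*(-1/190) = 29/190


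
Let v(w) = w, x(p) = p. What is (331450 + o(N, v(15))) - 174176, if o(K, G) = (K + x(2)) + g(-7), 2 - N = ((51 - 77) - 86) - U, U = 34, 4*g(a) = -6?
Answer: 314845/2 ≈ 1.5742e+5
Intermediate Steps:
g(a) = -3/2 (g(a) = (¼)*(-6) = -3/2)
N = 148 (N = 2 - (((51 - 77) - 86) - 1*34) = 2 - ((-26 - 86) - 34) = 2 - (-112 - 34) = 2 - 1*(-146) = 2 + 146 = 148)
o(K, G) = ½ + K (o(K, G) = (K + 2) - 3/2 = (2 + K) - 3/2 = ½ + K)
(331450 + o(N, v(15))) - 174176 = (331450 + (½ + 148)) - 174176 = (331450 + 297/2) - 174176 = 663197/2 - 174176 = 314845/2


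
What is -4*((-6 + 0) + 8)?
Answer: -8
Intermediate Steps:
-4*((-6 + 0) + 8) = -4*(-6 + 8) = -4*2 = -8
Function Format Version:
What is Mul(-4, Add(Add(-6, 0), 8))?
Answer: -8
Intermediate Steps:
Mul(-4, Add(Add(-6, 0), 8)) = Mul(-4, Add(-6, 8)) = Mul(-4, 2) = -8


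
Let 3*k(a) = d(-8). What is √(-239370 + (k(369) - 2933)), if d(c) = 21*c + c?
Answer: I*√2181255/3 ≈ 492.3*I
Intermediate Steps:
d(c) = 22*c
k(a) = -176/3 (k(a) = (22*(-8))/3 = (⅓)*(-176) = -176/3)
√(-239370 + (k(369) - 2933)) = √(-239370 + (-176/3 - 2933)) = √(-239370 - 8975/3) = √(-727085/3) = I*√2181255/3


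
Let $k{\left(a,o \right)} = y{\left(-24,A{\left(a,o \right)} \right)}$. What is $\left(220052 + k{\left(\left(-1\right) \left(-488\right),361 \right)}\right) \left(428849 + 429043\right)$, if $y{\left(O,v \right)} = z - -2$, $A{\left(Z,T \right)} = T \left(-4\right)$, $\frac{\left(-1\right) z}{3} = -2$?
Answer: $188787713520$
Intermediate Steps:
$z = 6$ ($z = \left(-3\right) \left(-2\right) = 6$)
$A{\left(Z,T \right)} = - 4 T$
$y{\left(O,v \right)} = 8$ ($y{\left(O,v \right)} = 6 - -2 = 6 + 2 = 8$)
$k{\left(a,o \right)} = 8$
$\left(220052 + k{\left(\left(-1\right) \left(-488\right),361 \right)}\right) \left(428849 + 429043\right) = \left(220052 + 8\right) \left(428849 + 429043\right) = 220060 \cdot 857892 = 188787713520$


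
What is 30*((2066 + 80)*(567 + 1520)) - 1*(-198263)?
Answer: 134559323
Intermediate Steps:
30*((2066 + 80)*(567 + 1520)) - 1*(-198263) = 30*(2146*2087) + 198263 = 30*4478702 + 198263 = 134361060 + 198263 = 134559323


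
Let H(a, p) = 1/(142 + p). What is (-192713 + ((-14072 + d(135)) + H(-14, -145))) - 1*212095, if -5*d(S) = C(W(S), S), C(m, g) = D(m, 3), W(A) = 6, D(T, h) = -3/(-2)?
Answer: -12566419/30 ≈ -4.1888e+5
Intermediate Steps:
D(T, h) = 3/2 (D(T, h) = -3*(-1/2) = 3/2)
C(m, g) = 3/2
d(S) = -3/10 (d(S) = -1/5*3/2 = -3/10)
(-192713 + ((-14072 + d(135)) + H(-14, -145))) - 1*212095 = (-192713 + ((-14072 - 3/10) + 1/(142 - 145))) - 1*212095 = (-192713 + (-140723/10 + 1/(-3))) - 212095 = (-192713 + (-140723/10 - 1/3)) - 212095 = (-192713 - 422179/30) - 212095 = -6203569/30 - 212095 = -12566419/30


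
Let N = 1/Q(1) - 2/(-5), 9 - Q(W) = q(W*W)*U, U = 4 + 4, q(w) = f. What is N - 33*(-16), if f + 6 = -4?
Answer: 235143/445 ≈ 528.41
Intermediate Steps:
f = -10 (f = -6 - 4 = -10)
q(w) = -10
U = 8
Q(W) = 89 (Q(W) = 9 - (-10)*8 = 9 - 1*(-80) = 9 + 80 = 89)
N = 183/445 (N = 1/89 - 2/(-5) = 1*(1/89) - 2*(-⅕) = 1/89 + ⅖ = 183/445 ≈ 0.41124)
N - 33*(-16) = 183/445 - 33*(-16) = 183/445 + 528 = 235143/445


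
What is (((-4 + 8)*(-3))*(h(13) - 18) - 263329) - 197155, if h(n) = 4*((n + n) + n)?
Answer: -462140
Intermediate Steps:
h(n) = 12*n (h(n) = 4*(2*n + n) = 4*(3*n) = 12*n)
(((-4 + 8)*(-3))*(h(13) - 18) - 263329) - 197155 = (((-4 + 8)*(-3))*(12*13 - 18) - 263329) - 197155 = ((4*(-3))*(156 - 18) - 263329) - 197155 = (-12*138 - 263329) - 197155 = (-1656 - 263329) - 197155 = -264985 - 197155 = -462140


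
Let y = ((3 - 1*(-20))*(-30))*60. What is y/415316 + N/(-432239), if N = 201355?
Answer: -25380161945/44878943131 ≈ -0.56553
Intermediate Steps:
y = -41400 (y = ((3 + 20)*(-30))*60 = (23*(-30))*60 = -690*60 = -41400)
y/415316 + N/(-432239) = -41400/415316 + 201355/(-432239) = -41400*1/415316 + 201355*(-1/432239) = -10350/103829 - 201355/432239 = -25380161945/44878943131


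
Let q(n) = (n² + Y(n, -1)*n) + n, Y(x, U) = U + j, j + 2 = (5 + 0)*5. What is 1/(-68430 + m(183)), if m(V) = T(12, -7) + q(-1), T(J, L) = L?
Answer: -1/68459 ≈ -1.4607e-5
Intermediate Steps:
j = 23 (j = -2 + (5 + 0)*5 = -2 + 5*5 = -2 + 25 = 23)
Y(x, U) = 23 + U (Y(x, U) = U + 23 = 23 + U)
q(n) = n² + 23*n (q(n) = (n² + (23 - 1)*n) + n = (n² + 22*n) + n = n² + 23*n)
m(V) = -29 (m(V) = -7 - (23 - 1) = -7 - 1*22 = -7 - 22 = -29)
1/(-68430 + m(183)) = 1/(-68430 - 29) = 1/(-68459) = -1/68459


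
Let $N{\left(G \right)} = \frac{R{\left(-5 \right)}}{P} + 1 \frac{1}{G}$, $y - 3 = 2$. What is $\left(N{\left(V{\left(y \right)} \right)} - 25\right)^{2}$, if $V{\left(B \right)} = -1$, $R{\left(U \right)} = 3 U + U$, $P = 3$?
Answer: $\frac{9604}{9} \approx 1067.1$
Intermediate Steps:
$y = 5$ ($y = 3 + 2 = 5$)
$R{\left(U \right)} = 4 U$
$N{\left(G \right)} = - \frac{20}{3} + \frac{1}{G}$ ($N{\left(G \right)} = \frac{4 \left(-5\right)}{3} + 1 \frac{1}{G} = \left(-20\right) \frac{1}{3} + \frac{1}{G} = - \frac{20}{3} + \frac{1}{G}$)
$\left(N{\left(V{\left(y \right)} \right)} - 25\right)^{2} = \left(\left(- \frac{20}{3} + \frac{1}{-1}\right) - 25\right)^{2} = \left(\left(- \frac{20}{3} - 1\right) - 25\right)^{2} = \left(- \frac{23}{3} - 25\right)^{2} = \left(- \frac{98}{3}\right)^{2} = \frac{9604}{9}$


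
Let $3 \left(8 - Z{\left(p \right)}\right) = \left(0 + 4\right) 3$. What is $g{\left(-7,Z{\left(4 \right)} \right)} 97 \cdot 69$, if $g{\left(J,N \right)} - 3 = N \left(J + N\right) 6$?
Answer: $-461817$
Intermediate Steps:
$Z{\left(p \right)} = 4$ ($Z{\left(p \right)} = 8 - \frac{\left(0 + 4\right) 3}{3} = 8 - \frac{4 \cdot 3}{3} = 8 - 4 = 4$)
$g{\left(J,N \right)} = 3 + 6 N \left(J + N\right)$ ($g{\left(J,N \right)} = 3 + N \left(J + N\right) 6 = 3 + 6 N \left(J + N\right)$)
$g{\left(-7,Z{\left(4 \right)} \right)} 97 \cdot 69 = \left(3 + 6 \cdot 4^{2} + 6 \left(-7\right) 4\right) 97 \cdot 69 = \left(3 + 6 \cdot 16 - 168\right) 97 \cdot 69 = \left(3 + 96 - 168\right) 97 \cdot 69 = \left(-69\right) 97 \cdot 69 = \left(-6693\right) 69 = -461817$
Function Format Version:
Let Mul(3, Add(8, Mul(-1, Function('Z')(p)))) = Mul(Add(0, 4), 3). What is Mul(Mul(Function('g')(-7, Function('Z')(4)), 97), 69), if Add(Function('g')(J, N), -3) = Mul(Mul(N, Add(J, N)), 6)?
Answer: -461817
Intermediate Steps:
Function('Z')(p) = 4 (Function('Z')(p) = Add(8, Mul(Rational(-1, 3), Mul(Add(0, 4), 3))) = Add(8, Mul(Rational(-1, 3), Mul(4, 3))) = Add(8, Mul(Rational(-1, 3), 12)) = Add(8, -4) = 4)
Function('g')(J, N) = Add(3, Mul(6, N, Add(J, N))) (Function('g')(J, N) = Add(3, Mul(Mul(N, Add(J, N)), 6)) = Add(3, Mul(6, N, Add(J, N))))
Mul(Mul(Function('g')(-7, Function('Z')(4)), 97), 69) = Mul(Mul(Add(3, Mul(6, Pow(4, 2)), Mul(6, -7, 4)), 97), 69) = Mul(Mul(Add(3, Mul(6, 16), -168), 97), 69) = Mul(Mul(Add(3, 96, -168), 97), 69) = Mul(Mul(-69, 97), 69) = Mul(-6693, 69) = -461817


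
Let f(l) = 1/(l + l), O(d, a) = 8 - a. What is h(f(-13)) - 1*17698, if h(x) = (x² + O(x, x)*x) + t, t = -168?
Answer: -232262/13 ≈ -17866.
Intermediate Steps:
f(l) = 1/(2*l)
h(x) = -168 + x² + x*(8 - x) (h(x) = (x² + (8 - x)*x) - 168 = (x² + x*(8 - x)) - 168 = -168 + x² + x*(8 - x))
h(f(-13)) - 1*17698 = (-168 + 8*((½)/(-13))) - 1*17698 = (-168 + 8*((½)*(-1/13))) - 17698 = (-168 + 8*(-1/26)) - 17698 = (-168 - 4/13) - 17698 = -2188/13 - 17698 = -232262/13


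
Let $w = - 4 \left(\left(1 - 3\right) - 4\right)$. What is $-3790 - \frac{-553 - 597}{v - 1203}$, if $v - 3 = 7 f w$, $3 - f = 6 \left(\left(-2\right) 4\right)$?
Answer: $- \frac{13961785}{3684} \approx -3789.8$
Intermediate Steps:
$f = 51$ ($f = 3 - 6 \left(\left(-2\right) 4\right) = 3 - 6 \left(-8\right) = 3 - -48 = 3 + 48 = 51$)
$w = 24$ ($w = - 4 \left(-2 - 4\right) = \left(-4\right) \left(-6\right) = 24$)
$v = 8571$ ($v = 3 + 7 \cdot 51 \cdot 24 = 3 + 357 \cdot 24 = 3 + 8568 = 8571$)
$-3790 - \frac{-553 - 597}{v - 1203} = -3790 - \frac{-553 - 597}{8571 - 1203} = -3790 - - \frac{1150}{7368} = -3790 - \left(-1150\right) \frac{1}{7368} = -3790 - - \frac{575}{3684} = -3790 + \frac{575}{3684} = - \frac{13961785}{3684}$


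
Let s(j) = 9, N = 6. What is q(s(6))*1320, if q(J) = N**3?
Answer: 285120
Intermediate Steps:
q(J) = 216 (q(J) = 6**3 = 216)
q(s(6))*1320 = 216*1320 = 285120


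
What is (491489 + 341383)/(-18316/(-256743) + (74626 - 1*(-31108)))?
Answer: 106917027948/13573241339 ≈ 7.8770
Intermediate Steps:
(491489 + 341383)/(-18316/(-256743) + (74626 - 1*(-31108))) = 832872/(-18316*(-1/256743) + (74626 + 31108)) = 832872/(18316/256743 + 105734) = 832872/(27146482678/256743) = 832872*(256743/27146482678) = 106917027948/13573241339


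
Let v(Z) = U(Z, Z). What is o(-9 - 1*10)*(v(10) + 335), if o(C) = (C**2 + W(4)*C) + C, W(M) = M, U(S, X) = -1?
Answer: 88844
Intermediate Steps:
v(Z) = -1
o(C) = C**2 + 5*C (o(C) = (C**2 + 4*C) + C = C**2 + 5*C)
o(-9 - 1*10)*(v(10) + 335) = ((-9 - 1*10)*(5 + (-9 - 1*10)))*(-1 + 335) = ((-9 - 10)*(5 + (-9 - 10)))*334 = -19*(5 - 19)*334 = -19*(-14)*334 = 266*334 = 88844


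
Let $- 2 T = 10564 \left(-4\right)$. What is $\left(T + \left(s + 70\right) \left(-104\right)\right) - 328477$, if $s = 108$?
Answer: $-325861$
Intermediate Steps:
$T = 21128$ ($T = - \frac{10564 \left(-4\right)}{2} = \left(- \frac{1}{2}\right) \left(-42256\right) = 21128$)
$\left(T + \left(s + 70\right) \left(-104\right)\right) - 328477 = \left(21128 + \left(108 + 70\right) \left(-104\right)\right) - 328477 = \left(21128 + 178 \left(-104\right)\right) - 328477 = \left(21128 - 18512\right) - 328477 = 2616 - 328477 = -325861$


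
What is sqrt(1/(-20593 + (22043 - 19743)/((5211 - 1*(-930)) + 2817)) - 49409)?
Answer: 4*I*sqrt(26271000712150724609)/92234897 ≈ 222.28*I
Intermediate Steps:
sqrt(1/(-20593 + (22043 - 19743)/((5211 - 1*(-930)) + 2817)) - 49409) = sqrt(1/(-20593 + 2300/((5211 + 930) + 2817)) - 49409) = sqrt(1/(-20593 + 2300/(6141 + 2817)) - 49409) = sqrt(1/(-20593 + 2300/8958) - 49409) = sqrt(1/(-20593 + 2300*(1/8958)) - 49409) = sqrt(1/(-20593 + 1150/4479) - 49409) = sqrt(1/(-92234897/4479) - 49409) = sqrt(-4479/92234897 - 49409) = sqrt(-4557234030352/92234897) = 4*I*sqrt(26271000712150724609)/92234897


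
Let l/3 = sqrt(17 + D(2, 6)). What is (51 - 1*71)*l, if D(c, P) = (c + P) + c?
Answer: -180*sqrt(3) ≈ -311.77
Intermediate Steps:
D(c, P) = P + 2*c (D(c, P) = (P + c) + c = P + 2*c)
l = 9*sqrt(3) (l = 3*sqrt(17 + (6 + 2*2)) = 3*sqrt(17 + (6 + 4)) = 3*sqrt(17 + 10) = 3*sqrt(27) = 3*(3*sqrt(3)) = 9*sqrt(3) ≈ 15.588)
(51 - 1*71)*l = (51 - 1*71)*(9*sqrt(3)) = (51 - 71)*(9*sqrt(3)) = -180*sqrt(3)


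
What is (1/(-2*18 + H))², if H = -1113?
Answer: 1/1320201 ≈ 7.5746e-7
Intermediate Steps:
(1/(-2*18 + H))² = (1/(-2*18 - 1113))² = (1/(-36 - 1113))² = (1/(-1149))² = (-1/1149)² = 1/1320201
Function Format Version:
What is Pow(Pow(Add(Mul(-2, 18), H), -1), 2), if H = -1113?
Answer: Rational(1, 1320201) ≈ 7.5746e-7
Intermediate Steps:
Pow(Pow(Add(Mul(-2, 18), H), -1), 2) = Pow(Pow(Add(Mul(-2, 18), -1113), -1), 2) = Pow(Pow(Add(-36, -1113), -1), 2) = Pow(Pow(-1149, -1), 2) = Pow(Rational(-1, 1149), 2) = Rational(1, 1320201)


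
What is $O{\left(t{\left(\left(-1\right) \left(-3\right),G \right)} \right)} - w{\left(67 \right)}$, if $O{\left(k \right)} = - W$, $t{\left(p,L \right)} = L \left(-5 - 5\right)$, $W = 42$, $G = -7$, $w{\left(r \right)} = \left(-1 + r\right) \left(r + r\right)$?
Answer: $-8886$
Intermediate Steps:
$w{\left(r \right)} = 2 r \left(-1 + r\right)$ ($w{\left(r \right)} = \left(-1 + r\right) 2 r = 2 r \left(-1 + r\right)$)
$t{\left(p,L \right)} = - 10 L$ ($t{\left(p,L \right)} = L \left(-10\right) = - 10 L$)
$O{\left(k \right)} = -42$ ($O{\left(k \right)} = \left(-1\right) 42 = -42$)
$O{\left(t{\left(\left(-1\right) \left(-3\right),G \right)} \right)} - w{\left(67 \right)} = -42 - 2 \cdot 67 \left(-1 + 67\right) = -42 - 2 \cdot 67 \cdot 66 = -42 - 8844 = -8886$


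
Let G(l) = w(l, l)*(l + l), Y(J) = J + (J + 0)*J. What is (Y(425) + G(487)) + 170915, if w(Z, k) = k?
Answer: 826303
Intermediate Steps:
Y(J) = J + J² (Y(J) = J + J*J = J + J²)
G(l) = 2*l² (G(l) = l*(l + l) = l*(2*l) = 2*l²)
(Y(425) + G(487)) + 170915 = (425*(1 + 425) + 2*487²) + 170915 = (425*426 + 2*237169) + 170915 = (181050 + 474338) + 170915 = 655388 + 170915 = 826303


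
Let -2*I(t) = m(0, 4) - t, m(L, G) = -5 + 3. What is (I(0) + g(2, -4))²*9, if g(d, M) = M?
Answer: 81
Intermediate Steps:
m(L, G) = -2
I(t) = 1 + t/2 (I(t) = -(-2 - t)/2 = 1 + t/2)
(I(0) + g(2, -4))²*9 = ((1 + (½)*0) - 4)²*9 = ((1 + 0) - 4)²*9 = (1 - 4)²*9 = (-3)²*9 = 9*9 = 81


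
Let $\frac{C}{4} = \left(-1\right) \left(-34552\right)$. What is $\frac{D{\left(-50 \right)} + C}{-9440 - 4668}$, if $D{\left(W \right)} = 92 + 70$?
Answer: $- \frac{69185}{7054} \approx -9.8079$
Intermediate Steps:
$D{\left(W \right)} = 162$
$C = 138208$ ($C = 4 \left(\left(-1\right) \left(-34552\right)\right) = 4 \cdot 34552 = 138208$)
$\frac{D{\left(-50 \right)} + C}{-9440 - 4668} = \frac{162 + 138208}{-9440 - 4668} = \frac{138370}{-14108} = 138370 \left(- \frac{1}{14108}\right) = - \frac{69185}{7054}$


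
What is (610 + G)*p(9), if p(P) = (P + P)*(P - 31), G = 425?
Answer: -409860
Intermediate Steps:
p(P) = 2*P*(-31 + P) (p(P) = (2*P)*(-31 + P) = 2*P*(-31 + P))
(610 + G)*p(9) = (610 + 425)*(2*9*(-31 + 9)) = 1035*(2*9*(-22)) = 1035*(-396) = -409860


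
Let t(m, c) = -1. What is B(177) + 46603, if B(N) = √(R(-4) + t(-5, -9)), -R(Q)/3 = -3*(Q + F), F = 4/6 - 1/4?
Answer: 46603 + I*√133/2 ≈ 46603.0 + 5.7663*I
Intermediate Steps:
F = 5/12 (F = 4*(⅙) - 1*¼ = ⅔ - ¼ = 5/12 ≈ 0.41667)
R(Q) = 15/4 + 9*Q (R(Q) = -(-9)*(Q + 5/12) = -(-9)*(5/12 + Q) = -3*(-5/4 - 3*Q) = 15/4 + 9*Q)
B(N) = I*√133/2 (B(N) = √((15/4 + 9*(-4)) - 1) = √((15/4 - 36) - 1) = √(-129/4 - 1) = √(-133/4) = I*√133/2)
B(177) + 46603 = I*√133/2 + 46603 = 46603 + I*√133/2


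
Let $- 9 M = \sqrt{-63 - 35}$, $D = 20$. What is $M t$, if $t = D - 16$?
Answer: $- \frac{28 i \sqrt{2}}{9} \approx - 4.3998 i$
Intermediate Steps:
$M = - \frac{7 i \sqrt{2}}{9}$ ($M = - \frac{\sqrt{-63 - 35}}{9} = - \frac{\sqrt{-98}}{9} = - \frac{7 i \sqrt{2}}{9} \approx - 1.0999 i$)
$t = 4$ ($t = 20 - 16 = 4$)
$M t = - \frac{7 i \sqrt{2}}{9} \cdot 4 = - \frac{28 i \sqrt{2}}{9}$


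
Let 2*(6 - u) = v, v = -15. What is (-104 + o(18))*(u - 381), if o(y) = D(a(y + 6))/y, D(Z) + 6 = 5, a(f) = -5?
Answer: 458885/12 ≈ 38240.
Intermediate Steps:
D(Z) = -1 (D(Z) = -6 + 5 = -1)
o(y) = -1/y
u = 27/2 (u = 6 - ½*(-15) = 6 + 15/2 = 27/2 ≈ 13.500)
(-104 + o(18))*(u - 381) = (-104 - 1/18)*(27/2 - 381) = (-104 - 1*1/18)*(-735/2) = (-104 - 1/18)*(-735/2) = -1873/18*(-735/2) = 458885/12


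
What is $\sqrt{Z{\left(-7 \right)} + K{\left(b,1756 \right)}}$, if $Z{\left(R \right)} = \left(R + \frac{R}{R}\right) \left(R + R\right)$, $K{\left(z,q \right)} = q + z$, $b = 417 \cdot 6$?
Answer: $\sqrt{4342} \approx 65.894$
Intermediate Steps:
$b = 2502$
$Z{\left(R \right)} = 2 R \left(1 + R\right)$ ($Z{\left(R \right)} = \left(R + 1\right) 2 R = \left(1 + R\right) 2 R = 2 R \left(1 + R\right)$)
$\sqrt{Z{\left(-7 \right)} + K{\left(b,1756 \right)}} = \sqrt{2 \left(-7\right) \left(1 - 7\right) + \left(1756 + 2502\right)} = \sqrt{2 \left(-7\right) \left(-6\right) + 4258} = \sqrt{84 + 4258} = \sqrt{4342}$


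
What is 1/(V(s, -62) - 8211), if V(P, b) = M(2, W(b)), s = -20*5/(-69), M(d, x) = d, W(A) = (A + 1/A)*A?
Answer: -1/8209 ≈ -0.00012182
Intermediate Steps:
W(A) = A*(A + 1/A)
s = 100/69 (s = -100*(-1/69) = 100/69 ≈ 1.4493)
V(P, b) = 2
1/(V(s, -62) - 8211) = 1/(2 - 8211) = 1/(-8209) = -1/8209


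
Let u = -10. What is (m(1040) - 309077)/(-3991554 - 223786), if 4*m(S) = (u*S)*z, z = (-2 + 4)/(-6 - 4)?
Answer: 308557/4215340 ≈ 0.073199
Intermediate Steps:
z = -⅕ (z = 2/(-10) = 2*(-⅒) = -⅕ ≈ -0.20000)
m(S) = S/2 (m(S) = (-10*S*(-⅕))/4 = (2*S)/4 = S/2)
(m(1040) - 309077)/(-3991554 - 223786) = ((½)*1040 - 309077)/(-3991554 - 223786) = (520 - 309077)/(-4215340) = -308557*(-1/4215340) = 308557/4215340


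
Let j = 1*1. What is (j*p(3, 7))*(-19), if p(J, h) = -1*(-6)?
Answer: -114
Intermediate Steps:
p(J, h) = 6
j = 1
(j*p(3, 7))*(-19) = (1*6)*(-19) = 6*(-19) = -114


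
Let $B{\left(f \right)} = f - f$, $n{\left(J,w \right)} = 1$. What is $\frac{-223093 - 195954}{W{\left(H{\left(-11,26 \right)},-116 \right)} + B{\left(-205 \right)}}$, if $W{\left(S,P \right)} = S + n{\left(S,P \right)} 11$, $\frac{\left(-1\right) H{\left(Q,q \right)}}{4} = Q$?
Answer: $- \frac{419047}{55} \approx -7619.0$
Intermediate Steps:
$H{\left(Q,q \right)} = - 4 Q$
$B{\left(f \right)} = 0$
$W{\left(S,P \right)} = 11 + S$ ($W{\left(S,P \right)} = S + 1 \cdot 11 = S + 11 = 11 + S$)
$\frac{-223093 - 195954}{W{\left(H{\left(-11,26 \right)},-116 \right)} + B{\left(-205 \right)}} = \frac{-223093 - 195954}{\left(11 - -44\right) + 0} = - \frac{419047}{\left(11 + 44\right) + 0} = - \frac{419047}{55 + 0} = - \frac{419047}{55}$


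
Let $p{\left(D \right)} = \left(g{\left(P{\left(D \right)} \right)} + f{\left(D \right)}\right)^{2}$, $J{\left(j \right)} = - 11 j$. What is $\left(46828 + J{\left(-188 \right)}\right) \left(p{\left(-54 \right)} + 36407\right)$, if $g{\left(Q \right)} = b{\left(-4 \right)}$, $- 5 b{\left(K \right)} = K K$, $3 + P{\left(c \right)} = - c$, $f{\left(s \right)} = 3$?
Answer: $\frac{44503965696}{25} \approx 1.7802 \cdot 10^{9}$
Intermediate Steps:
$P{\left(c \right)} = -3 - c$
$b{\left(K \right)} = - \frac{K^{2}}{5}$ ($b{\left(K \right)} = - \frac{K K}{5} = - \frac{K^{2}}{5}$)
$g{\left(Q \right)} = - \frac{16}{5}$ ($g{\left(Q \right)} = - \frac{\left(-4\right)^{2}}{5} = \left(- \frac{1}{5}\right) 16 = - \frac{16}{5}$)
$p{\left(D \right)} = \frac{1}{25}$ ($p{\left(D \right)} = \left(- \frac{16}{5} + 3\right)^{2} = \left(- \frac{1}{5}\right)^{2} = \frac{1}{25}$)
$\left(46828 + J{\left(-188 \right)}\right) \left(p{\left(-54 \right)} + 36407\right) = \left(46828 - -2068\right) \left(\frac{1}{25} + 36407\right) = \left(46828 + 2068\right) \frac{910176}{25} = 48896 \cdot \frac{910176}{25} = \frac{44503965696}{25}$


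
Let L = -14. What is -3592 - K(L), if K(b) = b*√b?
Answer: -3592 + 14*I*√14 ≈ -3592.0 + 52.383*I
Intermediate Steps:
K(b) = b^(3/2)
-3592 - K(L) = -3592 - (-14)^(3/2) = -3592 - (-14)*I*√14 = -3592 + 14*I*√14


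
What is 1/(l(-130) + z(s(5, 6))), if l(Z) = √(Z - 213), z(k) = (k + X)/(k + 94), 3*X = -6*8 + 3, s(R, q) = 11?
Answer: -420/3781591 - 77175*I*√7/3781591 ≈ -0.00011106 - 0.053995*I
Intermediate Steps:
X = -15 (X = (-6*8 + 3)/3 = (-48 + 3)/3 = (⅓)*(-45) = -15)
z(k) = (-15 + k)/(94 + k) (z(k) = (k - 15)/(k + 94) = (-15 + k)/(94 + k))
l(Z) = √(-213 + Z)
1/(l(-130) + z(s(5, 6))) = 1/(√(-213 - 130) + (-15 + 11)/(94 + 11)) = 1/(√(-343) - 4/105) = 1/(7*I*√7 + (1/105)*(-4)) = 1/(7*I*√7 - 4/105) = 1/(-4/105 + 7*I*√7)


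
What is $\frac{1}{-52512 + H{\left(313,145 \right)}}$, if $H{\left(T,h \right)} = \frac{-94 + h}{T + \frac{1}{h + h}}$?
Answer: $- \frac{30257}{1588850654} \approx -1.9043 \cdot 10^{-5}$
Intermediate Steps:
$H{\left(T,h \right)} = \frac{-94 + h}{T + \frac{1}{2 h}}$
$\frac{1}{-52512 + H{\left(313,145 \right)}} = \frac{1}{-52512 + 2 \cdot 145 \frac{1}{1 + 2 \cdot 313 \cdot 145} \left(-94 + 145\right)} = \frac{1}{-52512 + 2 \cdot 145 \frac{1}{1 + 90770} \cdot 51} = \frac{1}{-52512 + 2 \cdot 145 \cdot \frac{1}{90771} \cdot 51} = \frac{1}{-52512 + \frac{4930}{30257}} = \frac{1}{- \frac{1588850654}{30257}} = - \frac{30257}{1588850654}$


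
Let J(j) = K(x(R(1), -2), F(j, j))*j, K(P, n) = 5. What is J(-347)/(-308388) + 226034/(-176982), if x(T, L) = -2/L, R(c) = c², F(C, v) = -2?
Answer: -3855506079/3032173612 ≈ -1.2715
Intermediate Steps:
J(j) = 5*j
J(-347)/(-308388) + 226034/(-176982) = (5*(-347))/(-308388) + 226034/(-176982) = -1735*(-1/308388) + 226034*(-1/176982) = 1735/308388 - 113017/88491 = -3855506079/3032173612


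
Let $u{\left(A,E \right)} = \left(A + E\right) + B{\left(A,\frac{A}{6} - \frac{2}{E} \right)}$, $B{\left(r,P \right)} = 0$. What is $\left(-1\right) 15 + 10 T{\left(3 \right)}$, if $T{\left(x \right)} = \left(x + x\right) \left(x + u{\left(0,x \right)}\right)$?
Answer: $345$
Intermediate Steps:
$u{\left(A,E \right)} = A + E$ ($u{\left(A,E \right)} = \left(A + E\right) + 0 = A + E$)
$T{\left(x \right)} = 4 x^{2}$ ($T{\left(x \right)} = \left(x + x\right) \left(x + \left(0 + x\right)\right) = 2 x \left(x + x\right) = 2 x 2 x = 4 x^{2}$)
$\left(-1\right) 15 + 10 T{\left(3 \right)} = \left(-1\right) 15 + 10 \cdot 4 \cdot 3^{2} = -15 + 10 \cdot 4 \cdot 9 = -15 + 10 \cdot 36 = -15 + 360 = 345$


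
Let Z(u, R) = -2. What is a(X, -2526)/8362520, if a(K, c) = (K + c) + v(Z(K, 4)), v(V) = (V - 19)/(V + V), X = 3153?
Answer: 2529/33450080 ≈ 7.5605e-5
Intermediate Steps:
v(V) = (-19 + V)/(2*V) (v(V) = (-19 + V)/((2*V)) = (-19 + V)*(1/(2*V)) = (-19 + V)/(2*V))
a(K, c) = 21/4 + K + c (a(K, c) = (K + c) + (½)*(-19 - 2)/(-2) = (K + c) + (½)*(-½)*(-21) = (K + c) + 21/4 = 21/4 + K + c)
a(X, -2526)/8362520 = (21/4 + 3153 - 2526)/8362520 = (2529/4)*(1/8362520) = 2529/33450080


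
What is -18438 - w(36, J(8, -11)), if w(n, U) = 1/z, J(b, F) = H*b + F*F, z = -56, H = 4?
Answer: -1032527/56 ≈ -18438.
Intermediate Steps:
J(b, F) = F² + 4*b (J(b, F) = 4*b + F*F = 4*b + F² = F² + 4*b)
w(n, U) = -1/56 (w(n, U) = 1/(-56) = -1/56)
-18438 - w(36, J(8, -11)) = -18438 - 1*(-1/56) = -18438 + 1/56 = -1032527/56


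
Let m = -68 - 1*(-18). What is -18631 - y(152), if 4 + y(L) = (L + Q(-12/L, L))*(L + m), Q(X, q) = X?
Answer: -648336/19 ≈ -34123.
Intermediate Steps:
m = -50 (m = -68 + 18 = -50)
y(L) = -4 + (-50 + L)*(L - 12/L) (y(L) = -4 + (L - 12/L)*(L - 50) = -4 + (L - 12/L)*(-50 + L) = -4 + (-50 + L)*(L - 12/L))
-18631 - y(152) = -18631 - (-16 + 152² - 50*152 + 600/152) = -18631 - (-16 + 23104 - 7600 + 600*(1/152)) = -18631 - (-16 + 23104 - 7600 + 75/19) = -18631 - 1*294347/19 = -18631 - 294347/19 = -648336/19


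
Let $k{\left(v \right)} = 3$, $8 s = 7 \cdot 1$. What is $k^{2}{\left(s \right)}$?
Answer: $9$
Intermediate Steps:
$s = \frac{7}{8}$ ($s = \frac{7 \cdot 1}{8} = \frac{1}{8} \cdot 7 = \frac{7}{8} \approx 0.875$)
$k^{2}{\left(s \right)} = 3^{2} = 9$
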